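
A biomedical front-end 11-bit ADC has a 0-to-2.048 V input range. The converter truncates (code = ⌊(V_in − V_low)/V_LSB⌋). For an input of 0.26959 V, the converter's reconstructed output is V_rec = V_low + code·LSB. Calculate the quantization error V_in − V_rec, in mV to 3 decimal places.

0.590 mV

LSB = 2.048/2^11 = 1.000 mV.
(0.26959 − 0)/0.001 = 269.5900; ⌊·⌋ gives code 269.
Reconstructed: 0.269 V.
V_in − V_rec = 0.00059 V = 0.590 mV.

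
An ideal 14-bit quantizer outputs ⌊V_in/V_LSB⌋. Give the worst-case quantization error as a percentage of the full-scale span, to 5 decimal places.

0.00610 %

Truncating → worst-case error = 1 LSB = V_FS/2^14, so 100/16384 = 0.00610352 % of full scale.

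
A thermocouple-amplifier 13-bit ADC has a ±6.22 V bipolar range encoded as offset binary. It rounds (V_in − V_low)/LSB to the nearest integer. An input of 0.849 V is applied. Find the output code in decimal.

code 4655

Full-scale span = 12.44 V; LSB = 12.44/2^13 = 1.519 mV.
(0.849 − (−6.22)) / 0.00151855 = 4655.084 LSBs.
round(4655.084) = 4655.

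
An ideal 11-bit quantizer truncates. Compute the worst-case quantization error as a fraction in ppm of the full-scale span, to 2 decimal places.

488.28 ppm

Truncating → worst-case error = 1 LSB = V_FS/2^11, so 1e+06/2048 = 488.281 ppm of full scale.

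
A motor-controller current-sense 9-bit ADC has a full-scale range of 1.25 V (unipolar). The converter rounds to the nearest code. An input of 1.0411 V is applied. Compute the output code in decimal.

code 426

Full-scale span = 1.25 V; LSB = 1.25/2^9 = 2.441 mV.
(V_in − V_low)/LSB = (1.0411 − 0) / 0.00244141 = 426.435.
So the output code is 426.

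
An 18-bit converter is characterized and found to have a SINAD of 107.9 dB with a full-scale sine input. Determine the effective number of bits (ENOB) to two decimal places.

17.63 bits

ENOB = (SINAD − 1.76) / 6.02 = (107.9 − 1.76)/6.02 = 17.631.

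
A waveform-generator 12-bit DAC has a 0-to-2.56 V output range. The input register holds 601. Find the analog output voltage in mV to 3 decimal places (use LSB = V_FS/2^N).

375.625 mV

LSB = 2.56 V / 2^12 = 0.625 mV.
V_out = 0 + 601 × 0.000625 V = 0.375625 V.
= 375.625 mV.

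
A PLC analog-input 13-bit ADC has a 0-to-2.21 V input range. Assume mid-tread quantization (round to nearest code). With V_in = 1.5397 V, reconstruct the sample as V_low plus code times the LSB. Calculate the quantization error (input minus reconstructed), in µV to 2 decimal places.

91.85 µV

Step size: 2.21 V ÷ 2^13 = 269.78 µV.
Scaled input = 5707.3405 LSBs, so code = 5707.
Code 5707 maps back to 0 + 5707×0.000269775 V = 1.5396082 V.
V_in − V_rec = 9.18457e-05 V = 91.85 µV.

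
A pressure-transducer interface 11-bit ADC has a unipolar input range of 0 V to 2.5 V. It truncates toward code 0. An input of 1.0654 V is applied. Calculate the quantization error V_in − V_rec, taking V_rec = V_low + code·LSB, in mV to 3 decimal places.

0.947 mV

One LSB is 2.5 V / 2048 = 1.221 mV.
(V_in − V_low)/LSB = (1.0654 − 0)/0.0012207 = 872.7757 → code 872 (floor).
V_rec = 0 + 872·0.0012207 = 1.0644531 V.
V_in − V_rec = 0.000946875 V = 0.947 mV.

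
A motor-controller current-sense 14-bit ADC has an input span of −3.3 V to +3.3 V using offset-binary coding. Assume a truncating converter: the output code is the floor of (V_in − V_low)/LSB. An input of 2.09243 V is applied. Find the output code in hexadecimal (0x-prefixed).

With 16384 levels over 6.6 V, one step is 402.83 µV.
(V_in − V_low)/LSB = (2.09243 − (−3.3)) / 0.000402832 = 13386.299.
So the output code is 13386.
In hexadecimal (0x-prefixed): 0x344A.

code 0x344A (decimal 13386)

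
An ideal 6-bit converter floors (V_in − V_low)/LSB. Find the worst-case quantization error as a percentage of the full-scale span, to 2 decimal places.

1.56 %

Truncating → worst-case error = 1 LSB = V_FS/2^6, so 100/64 = 1.5625 % of full scale.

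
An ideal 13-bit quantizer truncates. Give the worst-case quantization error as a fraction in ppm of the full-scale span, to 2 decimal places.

122.07 ppm

Truncating → worst-case error = 1 LSB = V_FS/2^13, so 1e+06/8192 = 122.07 ppm of full scale.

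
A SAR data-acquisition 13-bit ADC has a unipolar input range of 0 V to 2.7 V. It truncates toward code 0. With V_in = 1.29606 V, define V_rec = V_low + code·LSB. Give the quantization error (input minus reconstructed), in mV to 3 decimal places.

0.113 mV

LSB = 2.7/2^13 = 329.59 µV.
(V_in − V_low)/LSB = (1.29606 − 0)/0.00032959 = 3932.3420 → code 3932 (floor).
V_rec = 0 + 3932·0.00032959 = 1.2959473 V.
Difference: 0.000112734 V → 0.113 mV.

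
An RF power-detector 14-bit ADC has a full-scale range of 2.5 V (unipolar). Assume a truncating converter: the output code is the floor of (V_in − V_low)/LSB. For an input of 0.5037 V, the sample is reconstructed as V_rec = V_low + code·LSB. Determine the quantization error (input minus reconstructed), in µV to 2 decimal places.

7.37 µV

Step size: 2.5 V ÷ 2^14 = 152.59 µV.
Scaled input = 3301.0483 LSBs, so code = 3301.
V_rec = 0 + 3301·0.000152588 = 0.50369263 V.
V_in − V_rec = 7.37305e-06 V = 7.37 µV.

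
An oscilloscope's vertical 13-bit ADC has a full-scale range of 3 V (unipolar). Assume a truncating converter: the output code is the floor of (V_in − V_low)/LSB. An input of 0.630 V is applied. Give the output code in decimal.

code 1720

Full-scale span = 3 V; LSB = 3/2^13 = 366.21 µV.
(V_in − V_low)/LSB = (0.630 − 0) / 0.000366211 = 1720.320.
Floor → code 1720.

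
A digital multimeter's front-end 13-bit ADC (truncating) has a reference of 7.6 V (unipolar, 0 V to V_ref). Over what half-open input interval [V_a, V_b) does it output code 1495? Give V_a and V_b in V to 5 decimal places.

LSB = 7.6/2^13 = 0.928 mV.
V_a = V_low + 1495·LSB = 1.38696 V; V_b = V_low + 1496·LSB = 1.38789 V.

[1.38696 V, 1.38789 V)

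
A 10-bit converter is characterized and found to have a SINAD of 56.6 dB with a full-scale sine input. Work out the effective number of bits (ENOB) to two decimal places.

9.11 bits

ENOB = (SINAD − 1.76) / 6.02 = (56.6 − 1.76)/6.02 = 9.110.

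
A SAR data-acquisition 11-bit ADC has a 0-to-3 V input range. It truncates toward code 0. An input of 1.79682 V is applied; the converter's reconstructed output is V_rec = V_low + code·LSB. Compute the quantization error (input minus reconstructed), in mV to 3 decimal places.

One LSB is 3 V / 2048 = 1.465 mV.
(V_in − V_low)/LSB = (1.79682 − 0)/0.00146484 = 1226.6291 → code 1226 (floor).
V_rec = 0 + 1226·0.00146484 = 1.7958984 V.
Difference: 0.000921562 V → 0.922 mV.

0.922 mV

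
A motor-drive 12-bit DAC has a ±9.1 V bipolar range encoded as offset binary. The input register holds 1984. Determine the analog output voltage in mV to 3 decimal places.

-284.375 mV

LSB = 18.2 V / 2^12 = 4.443 mV.
V_out = (−9.1) + 1984 × 0.00444336 V = -0.284375 V.
= -284.375 mV.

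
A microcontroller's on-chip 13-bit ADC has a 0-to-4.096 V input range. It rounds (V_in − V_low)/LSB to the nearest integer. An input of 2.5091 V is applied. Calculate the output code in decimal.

LSB = 4.096 V / 8192 = 0.500 mV.
(2.5091 − 0) / 0.0005 = 5018.200 LSBs.
round(5018.200) = 5018.

code 5018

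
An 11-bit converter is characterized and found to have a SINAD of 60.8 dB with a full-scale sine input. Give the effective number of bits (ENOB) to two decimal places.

9.81 bits

ENOB = (SINAD − 1.76) / 6.02 = (60.8 − 1.76)/6.02 = 9.807.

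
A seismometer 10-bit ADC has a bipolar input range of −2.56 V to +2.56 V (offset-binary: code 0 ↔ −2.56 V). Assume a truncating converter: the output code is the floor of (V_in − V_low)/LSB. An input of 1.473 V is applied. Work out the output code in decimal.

LSB = 5.12 V / 1024 = 5.000 mV.
(V_in − V_low)/LSB = (1.473 − (−2.56)) / 0.005 = 806.600.
⌊·⌋(806.600) = 806.

code 806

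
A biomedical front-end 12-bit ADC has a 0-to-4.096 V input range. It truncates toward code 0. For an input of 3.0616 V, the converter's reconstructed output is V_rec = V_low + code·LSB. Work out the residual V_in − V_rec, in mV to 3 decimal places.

0.600 mV

Step size: 4.096 V ÷ 2^12 = 1.000 mV.
(3.0616 − 0)/0.001 = 3061.6000; ⌊·⌋ gives code 3061.
Code 3061 maps back to 0 + 3061×0.001 V = 3.061 V.
V_in − V_rec = 0.0006 V = 0.600 mV.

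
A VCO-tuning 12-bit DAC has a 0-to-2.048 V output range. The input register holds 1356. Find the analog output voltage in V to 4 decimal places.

0.6780 V

LSB = 2.048 V / 2^12 = 0.500 mV.
V_out = 0 + 1356 × 0.0005 V = 0.678 V.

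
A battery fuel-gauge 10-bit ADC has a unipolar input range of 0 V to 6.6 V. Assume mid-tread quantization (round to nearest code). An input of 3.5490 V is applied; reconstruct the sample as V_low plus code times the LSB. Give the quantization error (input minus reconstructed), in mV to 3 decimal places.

Step size: 6.6 V ÷ 2^10 = 6.445 mV.
(V_in − V_low)/LSB = (3.5490 − 0)/0.00644531 = 550.6327 → code 551 (round).
V_rec = 0 + 551·0.00644531 = 3.5513672 V.
V_in − V_rec = -0.00236719 V = -2.367 mV.

-2.367 mV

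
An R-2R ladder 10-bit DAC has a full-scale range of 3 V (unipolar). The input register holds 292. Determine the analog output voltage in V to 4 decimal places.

0.8555 V

LSB = 3 V / 2^10 = 2.930 mV.
V_out = 0 + 292 × 0.00292969 V = 0.855469 V.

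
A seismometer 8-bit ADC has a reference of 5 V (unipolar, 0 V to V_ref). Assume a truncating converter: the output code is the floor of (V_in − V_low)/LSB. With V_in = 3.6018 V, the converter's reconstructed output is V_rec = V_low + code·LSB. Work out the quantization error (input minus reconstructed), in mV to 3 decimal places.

8.050 mV

LSB = 5/2^8 = 19.531 mV.
(V_in − V_low)/LSB = (3.6018 − 0)/0.0195312 = 184.4122 → code 184 (floor).
V_rec = 0 + 184·0.0195312 = 3.59375 V.
Error = 3.6018 − 3.59375 = 0.00805 V = 8.050 mV.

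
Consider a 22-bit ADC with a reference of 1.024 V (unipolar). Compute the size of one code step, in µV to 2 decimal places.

Full-scale span = 1.024 V.
LSB = 1.024 / 2^22 = 1.024 / 4194304 = 2.44141e-07 V = 0.24 µV.

0.24 µV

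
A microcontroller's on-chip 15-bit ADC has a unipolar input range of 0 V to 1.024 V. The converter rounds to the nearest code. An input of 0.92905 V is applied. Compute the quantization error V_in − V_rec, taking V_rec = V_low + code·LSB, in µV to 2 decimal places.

-12.50 µV

Step size: 1.024 V ÷ 2^15 = 31.25 µV.
Scaled input = 29729.6000 LSBs, so code = 29730.
Reconstructed: 0.9290625 V.
V_in − V_rec = -1.25e-05 V = -12.50 µV.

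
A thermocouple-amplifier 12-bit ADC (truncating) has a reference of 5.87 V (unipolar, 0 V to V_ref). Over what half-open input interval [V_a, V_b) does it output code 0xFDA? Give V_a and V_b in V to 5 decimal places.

[5.81554 V, 5.81698 V)

LSB = 5.87/2^12 = 1.433 mV.
Code 0xFDA = 4058 decimal.
V_a = V_low + 4058·LSB = 5.81554 V; V_b = V_low + 4059·LSB = 5.81698 V.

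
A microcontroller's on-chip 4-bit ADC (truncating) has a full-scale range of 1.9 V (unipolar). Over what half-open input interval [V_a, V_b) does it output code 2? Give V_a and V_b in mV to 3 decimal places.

[237.500 mV, 356.250 mV)

LSB = 1.9/2^4 = 118.750 mV.
V_a = V_low + 2·LSB = 0.2375 V; V_b = V_low + 3·LSB = 0.35625 V.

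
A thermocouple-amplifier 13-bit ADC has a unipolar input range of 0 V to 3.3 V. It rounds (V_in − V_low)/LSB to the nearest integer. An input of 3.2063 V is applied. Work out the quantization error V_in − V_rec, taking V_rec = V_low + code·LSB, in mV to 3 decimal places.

0.160 mV

Step size: 3.3 V ÷ 2^13 = 402.83 µV.
(3.2063 − 0)/0.000402832 = 7959.3968; round gives code 7959.
Reconstructed: 3.2061401 V.
Difference: 0.000159863 V → 0.160 mV.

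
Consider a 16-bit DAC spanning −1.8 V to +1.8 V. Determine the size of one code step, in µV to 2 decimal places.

Full-scale span = 3.6 V.
LSB = 3.6 / 2^16 = 3.6 / 65536 = 5.49316e-05 V = 54.93 µV.

54.93 µV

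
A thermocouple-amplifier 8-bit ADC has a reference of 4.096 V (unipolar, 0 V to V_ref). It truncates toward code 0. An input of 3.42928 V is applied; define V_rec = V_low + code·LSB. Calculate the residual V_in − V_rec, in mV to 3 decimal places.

LSB = 4.096/2^8 = 16.000 mV.
(3.42928 − 0)/0.016 = 214.3300; ⌊·⌋ gives code 214.
V_rec = 0 + 214·0.016 = 3.424 V.
Difference: 0.00528 V → 5.280 mV.

5.280 mV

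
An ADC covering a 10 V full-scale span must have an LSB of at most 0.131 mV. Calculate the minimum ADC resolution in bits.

17 bits

Number of steps required ≥ 10 V / 0.131 mV = 76335.88.
Need 2^N ≥ 76335.88; 2^16 = 65536, 2^17 = 131072.
Minimum N = 17.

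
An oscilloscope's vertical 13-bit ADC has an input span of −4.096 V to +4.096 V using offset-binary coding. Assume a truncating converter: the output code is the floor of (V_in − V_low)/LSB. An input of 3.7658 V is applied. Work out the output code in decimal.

With 8192 levels over 8.192 V, one step is 1.000 mV.
(3.7658 − (−4.096)) / 0.001 = 7861.800 LSBs.
⌊·⌋(7861.800) = 7861.

code 7861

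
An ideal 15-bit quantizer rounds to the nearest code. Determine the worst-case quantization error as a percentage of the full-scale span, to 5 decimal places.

Rounding → worst-case error = ½ LSB = V_FS/2^16, so 100/65536 = 0.00152588 % of full scale.

0.00153 %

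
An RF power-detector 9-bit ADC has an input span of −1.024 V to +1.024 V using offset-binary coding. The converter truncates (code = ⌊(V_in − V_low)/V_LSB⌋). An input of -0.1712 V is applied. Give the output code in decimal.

LSB = 2.048 V / 512 = 4.000 mV.
Input sits at 213.200 steps above V_low.
So the output code is 213.

code 213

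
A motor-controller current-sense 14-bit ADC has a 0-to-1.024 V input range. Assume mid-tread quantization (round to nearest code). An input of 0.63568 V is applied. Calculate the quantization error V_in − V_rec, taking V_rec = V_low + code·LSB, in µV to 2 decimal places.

Step size: 1.024 V ÷ 2^14 = 62.50 µV.
Scaled input = 10170.8800 LSBs, so code = 10171.
Reconstructed: 0.6356875 V.
Difference: -7.5e-06 V → -7.50 µV.

-7.50 µV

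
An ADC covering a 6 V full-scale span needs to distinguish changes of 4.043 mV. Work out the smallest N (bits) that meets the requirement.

Number of steps required ≥ 6 V / 4.043 mV = 1484.05.
Need 2^N ≥ 1484.05; 2^10 = 1024, 2^11 = 2048.
Minimum N = 11.

11 bits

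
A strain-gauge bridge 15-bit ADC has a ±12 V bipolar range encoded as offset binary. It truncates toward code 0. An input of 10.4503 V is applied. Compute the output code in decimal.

code 30652

Full-scale span = 24 V; LSB = 24/2^15 = 0.732 mV.
(10.4503 − (−12)) / 0.000732422 = 30652.143 LSBs.
So the output code is 30652.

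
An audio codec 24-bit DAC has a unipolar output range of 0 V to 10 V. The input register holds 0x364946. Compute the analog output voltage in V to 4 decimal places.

2.1206 V

LSB = 10 V / 2^24 = 0.60 µV.
Code 0x364946 = 3557702 decimal.
V_out = 0 + 3557702 × 5.96046e-07 V = 2.12056 V.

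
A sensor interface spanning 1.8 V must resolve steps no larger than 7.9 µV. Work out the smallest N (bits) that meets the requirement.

Number of steps required ≥ 1.8 V / 7.9 µV = 227848.10.
Need 2^N ≥ 227848.10; 2^17 = 131072, 2^18 = 262144.
Minimum N = 18.

18 bits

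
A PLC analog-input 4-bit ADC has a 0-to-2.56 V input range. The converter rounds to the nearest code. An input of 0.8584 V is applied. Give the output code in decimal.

code 5

LSB = 2.56 V / 16 = 160.000 mV.
Input sits at 5.365 steps above V_low.
Round → code 5.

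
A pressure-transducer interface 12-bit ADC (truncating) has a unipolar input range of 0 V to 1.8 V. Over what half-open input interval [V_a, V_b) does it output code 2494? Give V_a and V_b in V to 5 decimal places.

LSB = 1.8/2^12 = 439.45 µV.
V_a = V_low + 2494·LSB = 1.096 V; V_b = V_low + 2495·LSB = 1.09644 V.

[1.09600 V, 1.09644 V)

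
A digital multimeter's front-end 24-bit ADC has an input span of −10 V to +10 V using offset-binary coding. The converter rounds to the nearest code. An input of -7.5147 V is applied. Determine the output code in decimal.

Full-scale span = 20 V; LSB = 20/2^24 = 1.19 µV.
(-7.5147 − (−10)) / 1.19209e-06 = 2084820.746 LSBs.
round(2084820.746) = 2084821.

code 2084821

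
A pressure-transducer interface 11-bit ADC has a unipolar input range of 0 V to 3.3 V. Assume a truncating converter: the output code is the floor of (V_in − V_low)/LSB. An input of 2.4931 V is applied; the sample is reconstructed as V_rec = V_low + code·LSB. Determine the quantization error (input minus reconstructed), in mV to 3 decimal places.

One LSB is 3.3 V / 2048 = 1.611 mV.
(2.4931 − 0)/0.00161133 = 1547.2330; ⌊·⌋ gives code 1547.
Reconstructed: 2.4927246 V.
V_in − V_rec = 0.000375391 V = 0.375 mV.

0.375 mV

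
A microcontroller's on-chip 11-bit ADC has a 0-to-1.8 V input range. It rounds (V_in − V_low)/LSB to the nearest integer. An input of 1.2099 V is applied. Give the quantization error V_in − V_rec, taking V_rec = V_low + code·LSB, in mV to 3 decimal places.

-0.354 mV

Step size: 1.8 V ÷ 2^11 = 0.879 mV.
Scaled input = 1376.5973 LSBs, so code = 1377.
Reconstructed: 1.2102539 V.
Difference: -0.000353906 V → -0.354 mV.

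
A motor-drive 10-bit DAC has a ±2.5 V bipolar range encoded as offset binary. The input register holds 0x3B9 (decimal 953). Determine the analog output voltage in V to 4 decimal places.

2.1533 V

LSB = 5 V / 2^10 = 4.883 mV.
Code 0x3B9 = 953 decimal.
V_out = (−2.5) + 953 × 0.00488281 V = 2.15332 V.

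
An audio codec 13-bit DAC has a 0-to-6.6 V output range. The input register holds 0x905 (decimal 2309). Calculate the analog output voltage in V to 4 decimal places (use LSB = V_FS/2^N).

LSB = 6.6 V / 2^13 = 0.806 mV.
Code 0x905 = 2309 decimal.
V_out = 0 + 2309 × 0.000805664 V = 1.86028 V.

1.8603 V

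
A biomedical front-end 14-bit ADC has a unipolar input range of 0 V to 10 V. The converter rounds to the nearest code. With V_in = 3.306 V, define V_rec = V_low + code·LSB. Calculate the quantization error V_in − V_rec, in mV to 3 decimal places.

LSB = 10/2^14 = 0.610 mV.
(3.306 − 0)/0.000610352 = 5416.5504; round gives code 5417.
Code 5417 maps back to 0 + 5417×0.000610352 V = 3.3062744 V.
Difference: -0.000274414 V → -0.274 mV.

-0.274 mV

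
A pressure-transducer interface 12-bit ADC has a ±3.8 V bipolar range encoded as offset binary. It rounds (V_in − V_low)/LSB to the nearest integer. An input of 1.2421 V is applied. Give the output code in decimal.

code 2717

LSB = 7.6 V / 4096 = 1.855 mV.
Input sits at 2717.427 steps above V_low.
So the output code is 2717.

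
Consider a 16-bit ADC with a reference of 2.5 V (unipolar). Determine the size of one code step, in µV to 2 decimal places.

Full-scale span = 2.5 V.
LSB = 2.5 / 2^16 = 2.5 / 65536 = 3.8147e-05 V = 38.15 µV.

38.15 µV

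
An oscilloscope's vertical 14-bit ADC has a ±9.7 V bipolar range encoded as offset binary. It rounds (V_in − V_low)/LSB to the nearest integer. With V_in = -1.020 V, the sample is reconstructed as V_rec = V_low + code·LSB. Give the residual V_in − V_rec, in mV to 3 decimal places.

-0.505 mV

One LSB is 19.4 V / 16384 = 1.184 mV.
(V_in − V_low)/LSB = (-1.020 − (−9.7))/0.00118408 = 7330.5732 → code 7331 (round).
Reconstructed: -1.0194946 V.
Difference: -0.000505371 V → -0.505 mV.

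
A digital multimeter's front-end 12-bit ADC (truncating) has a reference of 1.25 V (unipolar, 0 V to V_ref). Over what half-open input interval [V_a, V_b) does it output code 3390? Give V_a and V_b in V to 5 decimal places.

LSB = 1.25/2^12 = 305.18 µV.
V_a = V_low + 3390·LSB = 1.03455 V; V_b = V_low + 3391·LSB = 1.03485 V.

[1.03455 V, 1.03485 V)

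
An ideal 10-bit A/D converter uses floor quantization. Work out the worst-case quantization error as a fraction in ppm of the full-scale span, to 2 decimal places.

Truncating → worst-case error = 1 LSB = V_FS/2^10, so 1e+06/1024 = 976.562 ppm of full scale.

976.56 ppm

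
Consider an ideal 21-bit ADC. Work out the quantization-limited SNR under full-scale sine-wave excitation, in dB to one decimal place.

SNR ≈ 6.02·N + 1.76 dB = 6.02·21 + 1.76 = 128.18 dB.

128.2 dB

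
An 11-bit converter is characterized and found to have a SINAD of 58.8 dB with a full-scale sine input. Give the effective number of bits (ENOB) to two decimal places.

ENOB = (SINAD − 1.76) / 6.02 = (58.8 − 1.76)/6.02 = 9.475.

9.48 bits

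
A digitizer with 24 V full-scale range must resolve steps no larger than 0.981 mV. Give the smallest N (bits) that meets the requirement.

Number of steps required ≥ 24 V / 0.981 mV = 24464.83.
Need 2^N ≥ 24464.83; 2^14 = 16384, 2^15 = 32768.
Minimum N = 15.

15 bits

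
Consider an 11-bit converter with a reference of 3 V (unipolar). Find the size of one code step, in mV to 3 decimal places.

1.465 mV

Full-scale span = 3 V.
LSB = 3 / 2^11 = 3 / 2048 = 0.00146484 V = 1.465 mV.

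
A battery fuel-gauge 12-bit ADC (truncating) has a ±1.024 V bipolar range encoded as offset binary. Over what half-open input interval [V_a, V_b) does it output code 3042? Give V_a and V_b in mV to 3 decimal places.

LSB = 2.048/2^12 = 0.500 mV.
V_a = V_low + 3042·LSB = 0.497 V; V_b = V_low + 3043·LSB = 0.4975 V.

[497.000 mV, 497.500 mV)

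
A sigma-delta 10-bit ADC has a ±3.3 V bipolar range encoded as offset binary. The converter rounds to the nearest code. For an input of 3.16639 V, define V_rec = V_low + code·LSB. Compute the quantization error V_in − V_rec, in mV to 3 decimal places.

1.742 mV

LSB = 6.6/2^10 = 6.445 mV.
(3.16639 − (−3.3))/0.00644531 = 1003.2702; round gives code 1003.
V_rec = (−3.3) + 1003·0.00644531 = 3.1646484 V.
Error = 3.16639 − 3.1646484 = 0.00174156 V = 1.742 mV.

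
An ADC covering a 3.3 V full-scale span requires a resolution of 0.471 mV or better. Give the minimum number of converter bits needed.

13 bits

Number of steps required ≥ 3.3 V / 0.471 mV = 7006.37.
Need 2^N ≥ 7006.37; 2^12 = 4096, 2^13 = 8192.
Minimum N = 13.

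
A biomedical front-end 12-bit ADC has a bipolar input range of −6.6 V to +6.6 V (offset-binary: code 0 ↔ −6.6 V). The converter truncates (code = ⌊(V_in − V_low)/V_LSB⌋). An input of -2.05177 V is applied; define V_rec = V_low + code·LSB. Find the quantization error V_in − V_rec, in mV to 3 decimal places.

Step size: 13.2 V ÷ 2^12 = 3.223 mV.
(-2.05177 − (−6.6))/0.00322266 = 1411.3296; ⌊·⌋ gives code 1411.
V_rec = (−6.6) + 1411·0.00322266 = -2.052832 V.
Difference: 0.00106203 V → 1.062 mV.

1.062 mV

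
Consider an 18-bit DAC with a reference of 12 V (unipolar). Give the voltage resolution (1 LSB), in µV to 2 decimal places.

Full-scale span = 12 V.
LSB = 12 / 2^18 = 12 / 262144 = 4.57764e-05 V = 45.78 µV.

45.78 µV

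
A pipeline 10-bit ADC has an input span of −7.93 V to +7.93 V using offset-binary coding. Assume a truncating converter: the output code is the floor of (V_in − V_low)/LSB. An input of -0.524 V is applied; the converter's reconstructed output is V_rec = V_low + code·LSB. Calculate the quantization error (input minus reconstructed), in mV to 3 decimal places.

2.602 mV

LSB = 15.86/2^10 = 15.488 mV.
Scaled input = 478.1680 LSBs, so code = 478.
V_rec = (−7.93) + 478·0.0154883 = -0.52660156 V.
V_in − V_rec = 0.00260156 V = 2.602 mV.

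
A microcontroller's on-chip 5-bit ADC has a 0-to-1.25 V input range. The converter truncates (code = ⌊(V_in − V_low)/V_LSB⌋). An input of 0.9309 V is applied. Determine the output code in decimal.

code 23

With 32 levels over 1.25 V, one step is 39.062 mV.
Input sits at 23.831 steps above V_low.
⌊·⌋(23.831) = 23.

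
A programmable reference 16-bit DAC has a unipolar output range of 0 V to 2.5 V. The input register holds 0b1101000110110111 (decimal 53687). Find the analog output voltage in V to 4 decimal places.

2.0480 V

LSB = 2.5 V / 2^16 = 38.15 µV.
Code 0b1101000110110111 = 53687 decimal.
V_out = 0 + 53687 × 3.8147e-05 V = 2.048 V.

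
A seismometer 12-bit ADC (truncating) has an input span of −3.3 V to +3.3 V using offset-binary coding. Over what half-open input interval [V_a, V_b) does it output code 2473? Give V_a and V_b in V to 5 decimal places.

LSB = 6.6/2^12 = 1.611 mV.
V_a = V_low + 2473·LSB = 0.684814 V; V_b = V_low + 2474·LSB = 0.686426 V.

[0.68481 V, 0.68643 V)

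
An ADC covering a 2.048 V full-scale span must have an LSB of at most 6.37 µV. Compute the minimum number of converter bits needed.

19 bits

Number of steps required ≥ 2.048 V / 6.37 µV = 321507.06.
Need 2^N ≥ 321507.06; 2^18 = 262144, 2^19 = 524288.
Minimum N = 19.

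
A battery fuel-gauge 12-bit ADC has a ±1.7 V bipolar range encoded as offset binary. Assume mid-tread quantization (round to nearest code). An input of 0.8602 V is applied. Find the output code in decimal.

LSB = 3.4 V / 4096 = 0.830 mV.
(V_in − V_low)/LSB = (0.8602 − (−1.7)) / 0.000830078 = 3084.288.
So the output code is 3084.

code 3084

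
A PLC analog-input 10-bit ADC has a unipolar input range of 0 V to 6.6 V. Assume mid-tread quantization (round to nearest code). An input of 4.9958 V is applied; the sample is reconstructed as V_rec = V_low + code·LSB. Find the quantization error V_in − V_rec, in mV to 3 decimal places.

LSB = 6.6/2^10 = 6.445 mV.
(V_in − V_low)/LSB = (4.9958 − 0)/0.00644531 = 775.1059 → code 775 (round).
Code 775 maps back to 0 + 775×0.00644531 V = 4.9951172 V.
V_in − V_rec = 0.000682813 V = 0.683 mV.

0.683 mV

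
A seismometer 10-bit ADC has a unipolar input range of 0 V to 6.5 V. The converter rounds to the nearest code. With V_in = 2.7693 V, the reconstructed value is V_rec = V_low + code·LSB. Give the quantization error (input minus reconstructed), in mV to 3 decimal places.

1.722 mV

Step size: 6.5 V ÷ 2^10 = 6.348 mV.
(V_in − V_low)/LSB = (2.7693 − 0)/0.00634766 = 436.2713 → code 436 (round).
Reconstructed: 2.7675781 V.
Difference: 0.00172188 V → 1.722 mV.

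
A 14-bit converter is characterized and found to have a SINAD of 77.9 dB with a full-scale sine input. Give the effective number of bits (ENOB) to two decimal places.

ENOB = (SINAD − 1.76) / 6.02 = (77.9 − 1.76)/6.02 = 12.648.

12.65 bits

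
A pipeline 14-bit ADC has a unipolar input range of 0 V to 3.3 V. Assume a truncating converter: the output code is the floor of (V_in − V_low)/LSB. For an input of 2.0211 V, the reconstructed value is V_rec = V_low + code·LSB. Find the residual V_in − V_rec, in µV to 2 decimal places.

LSB = 3.3/2^14 = 201.42 µV.
(2.0211 − 0)/0.000201416 = 10034.4553; ⌊·⌋ gives code 10034.
Code 10034 maps back to 0 + 10034×0.000201416 V = 2.0210083 V.
V_in − V_rec = 9.16992e-05 V = 91.70 µV.

91.70 µV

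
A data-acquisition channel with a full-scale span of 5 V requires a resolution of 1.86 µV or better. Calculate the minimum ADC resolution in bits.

22 bits

Number of steps required ≥ 5 V / 1.86 µV = 2688172.04.
Need 2^N ≥ 2688172.04; 2^21 = 2097152, 2^22 = 4194304.
Minimum N = 22.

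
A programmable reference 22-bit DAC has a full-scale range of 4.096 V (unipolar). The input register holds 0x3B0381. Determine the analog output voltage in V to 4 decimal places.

3.7769 V

LSB = 4.096 V / 2^22 = 0.98 µV.
Code 0x3B0381 = 3867521 decimal.
V_out = 0 + 3867521 × 9.76563e-07 V = 3.77688 V.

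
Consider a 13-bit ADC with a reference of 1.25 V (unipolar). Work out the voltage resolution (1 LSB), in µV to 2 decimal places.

Full-scale span = 1.25 V.
LSB = 1.25 / 2^13 = 1.25 / 8192 = 0.000152588 V = 152.59 µV.

152.59 µV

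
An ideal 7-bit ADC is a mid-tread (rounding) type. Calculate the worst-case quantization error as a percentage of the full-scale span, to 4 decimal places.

Rounding → worst-case error = ½ LSB = V_FS/2^8, so 100/256 = 0.390625 % of full scale.

0.3906 %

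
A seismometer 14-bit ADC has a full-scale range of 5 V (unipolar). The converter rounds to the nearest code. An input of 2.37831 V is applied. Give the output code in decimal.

With 16384 levels over 5 V, one step is 305.18 µV.
Input sits at 7793.246 steps above V_low.
Round → code 7793.

code 7793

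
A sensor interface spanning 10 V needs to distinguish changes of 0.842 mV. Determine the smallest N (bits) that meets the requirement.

Number of steps required ≥ 10 V / 0.842 mV = 11876.48.
Need 2^N ≥ 11876.48; 2^13 = 8192, 2^14 = 16384.
Minimum N = 14.

14 bits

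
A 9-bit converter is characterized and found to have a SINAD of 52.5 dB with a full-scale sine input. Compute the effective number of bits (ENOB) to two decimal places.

ENOB = (SINAD − 1.76) / 6.02 = (52.5 − 1.76)/6.02 = 8.429.

8.43 bits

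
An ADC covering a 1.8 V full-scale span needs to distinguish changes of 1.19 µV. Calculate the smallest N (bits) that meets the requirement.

Number of steps required ≥ 1.8 V / 1.19 µV = 1512605.04.
Need 2^N ≥ 1512605.04; 2^20 = 1048576, 2^21 = 2097152.
Minimum N = 21.

21 bits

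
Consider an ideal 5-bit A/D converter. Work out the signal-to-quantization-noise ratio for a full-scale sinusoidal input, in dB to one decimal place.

31.9 dB

SNR ≈ 6.02·N + 1.76 dB = 6.02·5 + 1.76 = 31.86 dB.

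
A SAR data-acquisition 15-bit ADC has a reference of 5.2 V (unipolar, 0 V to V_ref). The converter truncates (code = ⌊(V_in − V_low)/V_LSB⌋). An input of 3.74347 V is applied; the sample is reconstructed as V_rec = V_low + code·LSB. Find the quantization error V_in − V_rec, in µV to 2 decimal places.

98.42 µV

LSB = 5.2/2^15 = 158.69 µV.
(V_in − V_low)/LSB = (3.74347 − 0)/0.000158691 = 23589.6202 → code 23589 (floor).
V_rec = 0 + 23589·0.000158691 = 3.7433716 V.
Difference: 9.8418e-05 V → 98.42 µV.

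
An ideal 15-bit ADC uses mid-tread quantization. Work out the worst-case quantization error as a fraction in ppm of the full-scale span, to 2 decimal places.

15.26 ppm

Rounding → worst-case error = ½ LSB = V_FS/2^16, so 1e+06/65536 = 15.2588 ppm of full scale.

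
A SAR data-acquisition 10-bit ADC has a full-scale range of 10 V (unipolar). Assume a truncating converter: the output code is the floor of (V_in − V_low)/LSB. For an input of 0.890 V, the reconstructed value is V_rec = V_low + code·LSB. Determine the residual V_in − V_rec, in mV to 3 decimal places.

Step size: 10 V ÷ 2^10 = 9.766 mV.
(0.890 − 0)/0.00976562 = 91.1360; ⌊·⌋ gives code 91.
Code 91 maps back to 0 + 91×0.00976562 V = 0.88867188 V.
V_in − V_rec = 0.00132813 V = 1.328 mV.

1.328 mV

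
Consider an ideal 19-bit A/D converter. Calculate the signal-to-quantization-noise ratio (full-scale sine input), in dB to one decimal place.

116.1 dB

SNR ≈ 6.02·N + 1.76 dB = 6.02·19 + 1.76 = 116.14 dB.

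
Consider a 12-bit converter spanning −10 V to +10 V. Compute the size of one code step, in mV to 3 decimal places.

4.883 mV

Full-scale span = 20 V.
LSB = 20 / 2^12 = 20 / 4096 = 0.00488281 V = 4.883 mV.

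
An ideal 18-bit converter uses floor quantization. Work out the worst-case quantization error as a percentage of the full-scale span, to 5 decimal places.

Truncating → worst-case error = 1 LSB = V_FS/2^18, so 100/262144 = 0.00038147 % of full scale.

0.00038 %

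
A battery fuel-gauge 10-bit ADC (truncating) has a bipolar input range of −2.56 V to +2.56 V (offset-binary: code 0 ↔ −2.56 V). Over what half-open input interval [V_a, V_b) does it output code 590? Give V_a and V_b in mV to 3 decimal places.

LSB = 5.12/2^10 = 5.000 mV.
V_a = V_low + 590·LSB = 0.39 V; V_b = V_low + 591·LSB = 0.395 V.

[390.000 mV, 395.000 mV)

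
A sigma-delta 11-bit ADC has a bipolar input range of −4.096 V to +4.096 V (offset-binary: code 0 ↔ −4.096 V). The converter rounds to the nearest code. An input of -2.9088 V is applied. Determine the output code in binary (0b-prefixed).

code 0b100101001 (decimal 297)

With 2048 levels over 8.192 V, one step is 4.000 mV.
Input sits at 296.800 steps above V_low.
So the output code is 297.
In binary (0b-prefixed): 0b100101001.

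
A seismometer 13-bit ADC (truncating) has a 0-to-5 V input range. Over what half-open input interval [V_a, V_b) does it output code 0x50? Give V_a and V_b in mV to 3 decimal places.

[48.828 mV, 49.438 mV)

LSB = 5/2^13 = 0.610 mV.
Code 0x50 = 80 decimal.
V_a = V_low + 80·LSB = 0.0488281 V; V_b = V_low + 81·LSB = 0.0494385 V.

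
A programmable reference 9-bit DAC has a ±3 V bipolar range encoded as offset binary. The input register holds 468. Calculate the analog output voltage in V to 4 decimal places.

LSB = 6 V / 2^9 = 11.719 mV.
V_out = (−3) + 468 × 0.0117188 V = 2.48438 V.

2.4844 V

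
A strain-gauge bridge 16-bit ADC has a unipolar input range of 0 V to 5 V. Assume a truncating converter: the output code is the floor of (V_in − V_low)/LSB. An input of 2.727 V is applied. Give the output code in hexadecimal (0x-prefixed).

code 0x8B9F (decimal 35743)

LSB = 5 V / 65536 = 76.29 µV.
Input sits at 35743.334 steps above V_low.
⌊·⌋(35743.334) = 35743.
In hexadecimal (0x-prefixed): 0x8B9F.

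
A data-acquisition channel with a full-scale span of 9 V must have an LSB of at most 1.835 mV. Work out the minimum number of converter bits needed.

Number of steps required ≥ 9 V / 1.835 mV = 4904.63.
Need 2^N ≥ 4904.63; 2^12 = 4096, 2^13 = 8192.
Minimum N = 13.

13 bits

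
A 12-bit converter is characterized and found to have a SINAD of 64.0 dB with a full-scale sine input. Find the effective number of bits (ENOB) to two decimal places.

ENOB = (SINAD − 1.76) / 6.02 = (64.0 − 1.76)/6.02 = 10.339.

10.34 bits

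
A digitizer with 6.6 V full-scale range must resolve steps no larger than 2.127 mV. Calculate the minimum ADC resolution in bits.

12 bits

Number of steps required ≥ 6.6 V / 2.127 mV = 3102.96.
Need 2^N ≥ 3102.96; 2^11 = 2048, 2^12 = 4096.
Minimum N = 12.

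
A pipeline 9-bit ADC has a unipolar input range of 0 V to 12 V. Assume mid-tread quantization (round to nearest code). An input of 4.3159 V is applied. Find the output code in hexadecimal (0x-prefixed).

code 0xB8 (decimal 184)

Full-scale span = 12 V; LSB = 12/2^9 = 23.438 mV.
(4.3159 − 0) / 0.0234375 = 184.145 LSBs.
So the output code is 184.
In hexadecimal (0x-prefixed): 0xB8.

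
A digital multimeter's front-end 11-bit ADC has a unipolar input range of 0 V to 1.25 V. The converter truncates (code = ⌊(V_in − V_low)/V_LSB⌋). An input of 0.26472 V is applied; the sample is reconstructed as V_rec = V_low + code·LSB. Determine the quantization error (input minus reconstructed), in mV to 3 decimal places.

0.438 mV

Step size: 1.25 V ÷ 2^11 = 0.610 mV.
(V_in − V_low)/LSB = (0.26472 − 0)/0.000610352 = 433.7172 → code 433 (floor).
Code 433 maps back to 0 + 433×0.000610352 V = 0.26428223 V.
Error = 0.26472 − 0.26428223 = 0.000437773 V = 0.438 mV.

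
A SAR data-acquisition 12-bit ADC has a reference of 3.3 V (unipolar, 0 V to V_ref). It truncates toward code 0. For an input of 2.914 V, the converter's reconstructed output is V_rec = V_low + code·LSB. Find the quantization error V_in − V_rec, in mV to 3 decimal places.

0.719 mV

LSB = 3.3/2^12 = 0.806 mV.
(2.914 − 0)/0.000805664 = 3616.8921; ⌊·⌋ gives code 3616.
Reconstructed: 2.9132812 V.
Error = 2.914 − 2.9132812 = 0.00071875 V = 0.719 mV.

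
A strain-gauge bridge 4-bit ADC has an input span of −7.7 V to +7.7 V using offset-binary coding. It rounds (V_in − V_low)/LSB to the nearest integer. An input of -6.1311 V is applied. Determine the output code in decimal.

With 16 levels over 15.4 V, one step is 0.9625 V.
(-6.1311 − (−7.7)) / 0.9625 = 1.630 LSBs.
round(1.630) = 2.

code 2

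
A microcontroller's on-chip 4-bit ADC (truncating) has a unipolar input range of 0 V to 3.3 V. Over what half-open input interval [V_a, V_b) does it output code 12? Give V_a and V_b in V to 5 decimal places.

LSB = 3.3/2^4 = 206.250 mV.
V_a = V_low + 12·LSB = 2.475 V; V_b = V_low + 13·LSB = 2.68125 V.

[2.47500 V, 2.68125 V)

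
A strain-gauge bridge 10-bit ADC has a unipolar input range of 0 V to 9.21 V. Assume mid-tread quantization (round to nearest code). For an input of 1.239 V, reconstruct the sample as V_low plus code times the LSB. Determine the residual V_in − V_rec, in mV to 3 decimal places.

LSB = 9.21/2^10 = 8.994 mV.
Scaled input = 137.7564 LSBs, so code = 138.
Reconstructed: 1.2411914 V.
V_in − V_rec = -0.00219141 V = -2.191 mV.

-2.191 mV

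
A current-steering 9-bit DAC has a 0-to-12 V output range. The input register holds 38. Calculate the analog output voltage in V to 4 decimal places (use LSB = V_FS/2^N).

LSB = 12 V / 2^9 = 23.438 mV.
V_out = 0 + 38 × 0.0234375 V = 0.890625 V.

0.8906 V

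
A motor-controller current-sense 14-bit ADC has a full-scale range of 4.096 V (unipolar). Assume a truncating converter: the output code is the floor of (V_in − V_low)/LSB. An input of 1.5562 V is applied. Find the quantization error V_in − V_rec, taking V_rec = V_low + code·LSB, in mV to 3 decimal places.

One LSB is 4.096 V / 16384 = 250.00 µV.
(1.5562 − 0)/0.00025 = 6224.8000; ⌊·⌋ gives code 6224.
V_rec = 0 + 6224·0.00025 = 1.556 V.
V_in − V_rec = 0.0002 V = 0.200 mV.

0.200 mV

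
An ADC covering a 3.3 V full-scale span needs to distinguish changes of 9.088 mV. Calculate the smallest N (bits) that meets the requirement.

9 bits

Number of steps required ≥ 3.3 V / 9.088 mV = 363.12.
Need 2^N ≥ 363.12; 2^8 = 256, 2^9 = 512.
Minimum N = 9.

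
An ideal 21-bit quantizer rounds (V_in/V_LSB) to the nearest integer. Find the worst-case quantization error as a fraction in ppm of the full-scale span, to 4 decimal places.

Rounding → worst-case error = ½ LSB = V_FS/2^22, so 1e+06/4194304 = 0.238419 ppm of full scale.

0.2384 ppm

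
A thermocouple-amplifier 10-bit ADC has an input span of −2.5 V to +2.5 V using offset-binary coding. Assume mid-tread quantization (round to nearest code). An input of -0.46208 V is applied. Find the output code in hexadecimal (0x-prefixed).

code 0x1A1 (decimal 417)

With 1024 levels over 5 V, one step is 4.883 mV.
Input sits at 417.366 steps above V_low.
round(417.366) = 417.
In hexadecimal (0x-prefixed): 0x1A1.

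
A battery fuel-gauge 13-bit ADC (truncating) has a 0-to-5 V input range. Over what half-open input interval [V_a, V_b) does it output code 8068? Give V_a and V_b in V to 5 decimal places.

[4.92432 V, 4.92493 V)

LSB = 5/2^13 = 0.610 mV.
V_a = V_low + 8068·LSB = 4.92432 V; V_b = V_low + 8069·LSB = 4.92493 V.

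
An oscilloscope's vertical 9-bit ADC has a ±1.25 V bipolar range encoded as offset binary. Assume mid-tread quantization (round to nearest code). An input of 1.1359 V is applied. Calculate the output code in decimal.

code 489

Full-scale span = 2.5 V; LSB = 2.5/2^9 = 4.883 mV.
(V_in − V_low)/LSB = (1.1359 − (−1.25)) / 0.00488281 = 488.632.
So the output code is 489.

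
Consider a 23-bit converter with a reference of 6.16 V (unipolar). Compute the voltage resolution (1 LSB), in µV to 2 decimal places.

Full-scale span = 6.16 V.
LSB = 6.16 / 2^23 = 6.16 / 8388608 = 7.34329e-07 V = 0.73 µV.

0.73 µV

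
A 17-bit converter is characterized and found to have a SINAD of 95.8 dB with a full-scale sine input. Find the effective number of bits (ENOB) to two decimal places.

ENOB = (SINAD − 1.76) / 6.02 = (95.8 − 1.76)/6.02 = 15.621.

15.62 bits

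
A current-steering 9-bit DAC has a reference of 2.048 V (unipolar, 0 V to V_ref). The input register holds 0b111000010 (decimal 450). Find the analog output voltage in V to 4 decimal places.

LSB = 2.048 V / 2^9 = 4.000 mV.
Code 0b111000010 = 450 decimal.
V_out = 0 + 450 × 0.004 V = 1.8 V.

1.8000 V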